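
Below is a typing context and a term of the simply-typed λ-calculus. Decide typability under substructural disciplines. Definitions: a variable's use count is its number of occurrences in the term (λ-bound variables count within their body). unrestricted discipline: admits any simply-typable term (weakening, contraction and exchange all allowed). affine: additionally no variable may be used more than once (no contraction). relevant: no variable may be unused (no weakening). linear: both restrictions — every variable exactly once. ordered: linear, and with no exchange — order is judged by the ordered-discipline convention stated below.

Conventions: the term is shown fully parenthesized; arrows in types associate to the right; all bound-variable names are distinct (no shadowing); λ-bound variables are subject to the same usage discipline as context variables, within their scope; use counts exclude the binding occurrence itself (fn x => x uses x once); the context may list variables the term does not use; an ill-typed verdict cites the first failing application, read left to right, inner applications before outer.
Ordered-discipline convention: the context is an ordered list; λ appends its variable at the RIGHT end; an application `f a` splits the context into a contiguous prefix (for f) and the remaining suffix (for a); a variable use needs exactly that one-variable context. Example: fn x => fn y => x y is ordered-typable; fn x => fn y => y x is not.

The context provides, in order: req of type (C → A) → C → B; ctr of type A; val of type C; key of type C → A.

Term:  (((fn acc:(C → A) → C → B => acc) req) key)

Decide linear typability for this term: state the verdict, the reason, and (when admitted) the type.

no — needs weakening: ctr, val unused
use counts: req: 1×; ctr: 0×; val: 0×; key: 1×; acc [bound]: 1×
use order (left to right): acc, req, key
typing: well-typed at C → B
summary: ordered ✗, linear ✗, affine ✓, relevant ✗, unrestricted ✓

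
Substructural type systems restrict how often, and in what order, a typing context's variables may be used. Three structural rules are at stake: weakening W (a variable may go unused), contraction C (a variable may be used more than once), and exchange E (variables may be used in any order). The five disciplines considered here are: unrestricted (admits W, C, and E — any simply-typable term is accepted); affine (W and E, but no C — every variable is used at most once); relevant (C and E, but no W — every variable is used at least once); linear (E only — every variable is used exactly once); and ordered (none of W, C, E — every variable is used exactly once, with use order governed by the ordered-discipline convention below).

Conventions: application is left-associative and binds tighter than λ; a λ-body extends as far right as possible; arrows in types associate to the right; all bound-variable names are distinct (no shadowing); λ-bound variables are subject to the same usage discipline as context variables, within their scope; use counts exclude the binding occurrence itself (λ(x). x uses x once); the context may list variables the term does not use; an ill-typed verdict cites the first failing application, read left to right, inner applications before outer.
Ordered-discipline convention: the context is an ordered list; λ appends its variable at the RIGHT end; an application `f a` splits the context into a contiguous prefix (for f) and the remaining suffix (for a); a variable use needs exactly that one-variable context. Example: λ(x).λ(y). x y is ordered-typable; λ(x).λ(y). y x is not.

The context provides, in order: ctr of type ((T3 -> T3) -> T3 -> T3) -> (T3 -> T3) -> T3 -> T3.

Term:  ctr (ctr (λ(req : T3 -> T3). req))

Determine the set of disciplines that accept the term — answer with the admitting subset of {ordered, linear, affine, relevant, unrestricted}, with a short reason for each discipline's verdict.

admitted in: relevant, unrestricted
variable uses: ctr: 2; req (λ-bound): 1
order of uses: ctr, ctr, req
typing: the term checks, with type (T3 -> T3) -> T3 -> T3
ordered ✗ (uses contraction: ctr ×2)
linear ✗ (uses contraction: ctr ×2)
affine ✗ (uses contraction: ctr ×2)
relevant ✓ (none of ctr, req goes unused)
unrestricted ✓ (typability at (T3 -> T3) -> T3 -> T3 is all that's needed)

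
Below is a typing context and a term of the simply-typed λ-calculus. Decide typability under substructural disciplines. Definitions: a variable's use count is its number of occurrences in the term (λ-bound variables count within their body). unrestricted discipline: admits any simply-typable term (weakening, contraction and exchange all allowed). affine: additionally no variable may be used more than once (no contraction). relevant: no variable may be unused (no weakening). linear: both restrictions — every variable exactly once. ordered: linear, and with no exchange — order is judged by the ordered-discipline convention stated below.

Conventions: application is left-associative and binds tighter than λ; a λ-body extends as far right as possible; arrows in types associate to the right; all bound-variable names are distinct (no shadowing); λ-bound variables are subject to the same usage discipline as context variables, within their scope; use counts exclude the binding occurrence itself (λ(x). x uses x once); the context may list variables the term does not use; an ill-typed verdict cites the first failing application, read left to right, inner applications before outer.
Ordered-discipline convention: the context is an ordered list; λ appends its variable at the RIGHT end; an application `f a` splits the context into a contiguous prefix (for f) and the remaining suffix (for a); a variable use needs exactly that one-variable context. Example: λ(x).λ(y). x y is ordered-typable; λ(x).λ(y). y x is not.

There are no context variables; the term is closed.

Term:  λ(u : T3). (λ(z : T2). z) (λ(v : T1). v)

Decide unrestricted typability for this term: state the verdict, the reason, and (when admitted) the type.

no — fails simple typing
usage: u (λ-bound): 0, z (λ-bound): 1, v (λ-bound): 1
uses in reading order: z, v
typing: ill-typed: an application expects T2 but receives T1 -> T1
per-discipline verdicts: ordered ✗ · linear ✗ · affine ✗ · relevant ✗ · unrestricted ✗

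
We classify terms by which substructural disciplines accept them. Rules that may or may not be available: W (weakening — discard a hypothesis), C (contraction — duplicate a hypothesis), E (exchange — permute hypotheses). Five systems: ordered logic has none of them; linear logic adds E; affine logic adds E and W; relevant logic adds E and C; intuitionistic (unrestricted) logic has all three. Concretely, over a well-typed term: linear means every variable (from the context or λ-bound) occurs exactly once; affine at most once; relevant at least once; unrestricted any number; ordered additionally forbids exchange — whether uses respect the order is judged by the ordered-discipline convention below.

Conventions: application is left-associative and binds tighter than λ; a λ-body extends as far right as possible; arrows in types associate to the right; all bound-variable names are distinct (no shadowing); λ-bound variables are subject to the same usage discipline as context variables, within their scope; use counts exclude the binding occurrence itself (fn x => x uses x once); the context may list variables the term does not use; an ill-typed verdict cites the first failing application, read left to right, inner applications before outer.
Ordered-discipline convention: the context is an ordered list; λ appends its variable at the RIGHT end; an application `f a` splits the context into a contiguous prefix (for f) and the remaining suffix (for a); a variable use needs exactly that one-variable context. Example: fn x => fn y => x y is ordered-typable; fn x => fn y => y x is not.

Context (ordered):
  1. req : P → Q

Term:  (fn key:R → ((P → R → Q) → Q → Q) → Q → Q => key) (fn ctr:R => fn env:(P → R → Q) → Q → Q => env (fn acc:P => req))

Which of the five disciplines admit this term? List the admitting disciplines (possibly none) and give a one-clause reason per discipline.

admitted by: none
variable uses: req ×1; key (bound) ×1; ctr (bound) ×0; env (bound) ×1; acc (bound) ×0
left-to-right use order: key, env, req
typing: ill-typed: a function awaiting P → R → Q gets P → P → Q
ordered: ✗ — the type mismatch rejects it
linear: ✗ — not simply typable
affine: ✗ — fails simple typing
relevant: ✗ — a type mismatch blocks all five
unrestricted: ✗ — the type mismatch rejects it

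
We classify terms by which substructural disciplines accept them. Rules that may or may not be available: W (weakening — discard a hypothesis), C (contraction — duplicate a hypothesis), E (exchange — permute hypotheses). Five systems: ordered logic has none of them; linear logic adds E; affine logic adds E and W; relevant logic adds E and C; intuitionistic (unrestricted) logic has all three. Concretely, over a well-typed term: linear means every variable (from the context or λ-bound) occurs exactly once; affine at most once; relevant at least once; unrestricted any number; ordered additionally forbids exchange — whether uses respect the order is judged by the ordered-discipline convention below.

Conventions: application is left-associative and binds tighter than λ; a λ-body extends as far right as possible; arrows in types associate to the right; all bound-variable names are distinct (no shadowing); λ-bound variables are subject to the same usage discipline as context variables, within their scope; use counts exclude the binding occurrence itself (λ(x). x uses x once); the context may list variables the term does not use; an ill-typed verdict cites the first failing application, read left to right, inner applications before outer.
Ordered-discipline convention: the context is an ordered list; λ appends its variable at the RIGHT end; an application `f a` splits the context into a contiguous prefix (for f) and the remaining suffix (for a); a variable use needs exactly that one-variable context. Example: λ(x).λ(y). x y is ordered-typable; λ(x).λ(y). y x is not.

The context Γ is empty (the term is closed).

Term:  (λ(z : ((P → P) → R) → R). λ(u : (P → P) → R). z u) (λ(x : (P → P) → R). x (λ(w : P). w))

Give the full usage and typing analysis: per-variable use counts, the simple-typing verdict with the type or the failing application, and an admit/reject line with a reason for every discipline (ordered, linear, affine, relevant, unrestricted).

use counts: z (bound)=1; u (bound)=1; x (bound)=1; w (bound)=1
order of uses: z, u, x, w
typing: well-typed at ((P → P) → R) → R
ordered ✓ (single-use (z, u, x, w), ordered derivation ok)
linear ✓ (z, u, x, w: one use apiece)
affine ✓ (none of z, u, x, w used more than once)
relevant ✓ (none of z, u, x, w goes unused)
unrestricted ✓ (type-checks (((P → P) → R) → R) and nothing is barred)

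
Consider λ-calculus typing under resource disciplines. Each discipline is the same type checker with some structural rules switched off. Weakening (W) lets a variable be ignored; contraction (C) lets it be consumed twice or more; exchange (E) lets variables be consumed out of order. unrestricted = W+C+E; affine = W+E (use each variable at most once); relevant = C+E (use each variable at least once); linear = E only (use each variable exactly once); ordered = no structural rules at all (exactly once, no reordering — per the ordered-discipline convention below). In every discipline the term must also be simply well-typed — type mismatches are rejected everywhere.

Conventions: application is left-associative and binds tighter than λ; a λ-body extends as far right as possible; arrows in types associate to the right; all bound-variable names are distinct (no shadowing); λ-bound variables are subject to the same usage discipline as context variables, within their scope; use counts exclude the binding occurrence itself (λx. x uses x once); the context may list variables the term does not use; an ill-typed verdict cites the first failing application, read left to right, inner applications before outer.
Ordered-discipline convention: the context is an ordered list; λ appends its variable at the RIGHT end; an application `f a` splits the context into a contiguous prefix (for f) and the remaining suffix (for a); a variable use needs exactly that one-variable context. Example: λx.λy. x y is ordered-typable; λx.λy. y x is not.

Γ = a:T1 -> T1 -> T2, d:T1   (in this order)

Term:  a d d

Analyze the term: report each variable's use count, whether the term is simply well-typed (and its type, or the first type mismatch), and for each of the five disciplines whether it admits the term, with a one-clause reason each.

use counts: a=1, d=2
use order (left to right): a, d, d
typing: well-typed — term : T2
ordered: ✗ — d ×2 used more than once (contraction)
linear: ✗ — d ×2 used more than once (contraction)
affine: ✗ — d ×2 used more than once (contraction)
relevant: ✓ — at least one use each (a, d)
unrestricted: ✓ — well-typed at T2; no restrictions here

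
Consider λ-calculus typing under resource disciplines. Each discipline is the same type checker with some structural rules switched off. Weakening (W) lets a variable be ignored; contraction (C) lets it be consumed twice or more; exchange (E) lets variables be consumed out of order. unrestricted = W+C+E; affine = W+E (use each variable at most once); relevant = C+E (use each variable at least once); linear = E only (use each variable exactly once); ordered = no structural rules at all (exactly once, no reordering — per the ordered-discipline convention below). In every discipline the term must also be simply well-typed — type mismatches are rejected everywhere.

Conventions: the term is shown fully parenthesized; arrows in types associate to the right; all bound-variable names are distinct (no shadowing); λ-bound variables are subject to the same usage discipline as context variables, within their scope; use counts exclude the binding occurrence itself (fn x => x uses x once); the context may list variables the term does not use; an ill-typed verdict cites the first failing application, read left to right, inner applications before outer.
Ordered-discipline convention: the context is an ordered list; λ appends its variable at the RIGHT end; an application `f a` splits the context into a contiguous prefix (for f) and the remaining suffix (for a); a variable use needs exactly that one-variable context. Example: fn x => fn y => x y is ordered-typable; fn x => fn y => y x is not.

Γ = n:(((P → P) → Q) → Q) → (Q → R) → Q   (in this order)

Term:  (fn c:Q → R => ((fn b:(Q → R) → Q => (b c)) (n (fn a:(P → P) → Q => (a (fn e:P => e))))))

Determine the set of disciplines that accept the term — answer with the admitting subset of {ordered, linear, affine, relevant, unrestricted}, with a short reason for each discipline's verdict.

admitting disciplines: linear, affine, relevant, unrestricted
usage: n: 1; c (λ-bound): 1; b (λ-bound): 1; a (λ-bound): 1; e (λ-bound): 1
order of uses: b, c, n, a, e
typing: well-typed — term : (Q → R) → Q
ordered ✗ (no ordered split (uses run b, c, n, a, e))
linear ✓ (exactly-once usage across n, c, b, a, e)
affine ✓ (n, c, b, a, e: no repeats, contraction unneeded)
relevant ✓ (every one of n, c, b, a, e appears)
unrestricted ✓ (simply typable at (Q → R) → Q; W, C, E all held)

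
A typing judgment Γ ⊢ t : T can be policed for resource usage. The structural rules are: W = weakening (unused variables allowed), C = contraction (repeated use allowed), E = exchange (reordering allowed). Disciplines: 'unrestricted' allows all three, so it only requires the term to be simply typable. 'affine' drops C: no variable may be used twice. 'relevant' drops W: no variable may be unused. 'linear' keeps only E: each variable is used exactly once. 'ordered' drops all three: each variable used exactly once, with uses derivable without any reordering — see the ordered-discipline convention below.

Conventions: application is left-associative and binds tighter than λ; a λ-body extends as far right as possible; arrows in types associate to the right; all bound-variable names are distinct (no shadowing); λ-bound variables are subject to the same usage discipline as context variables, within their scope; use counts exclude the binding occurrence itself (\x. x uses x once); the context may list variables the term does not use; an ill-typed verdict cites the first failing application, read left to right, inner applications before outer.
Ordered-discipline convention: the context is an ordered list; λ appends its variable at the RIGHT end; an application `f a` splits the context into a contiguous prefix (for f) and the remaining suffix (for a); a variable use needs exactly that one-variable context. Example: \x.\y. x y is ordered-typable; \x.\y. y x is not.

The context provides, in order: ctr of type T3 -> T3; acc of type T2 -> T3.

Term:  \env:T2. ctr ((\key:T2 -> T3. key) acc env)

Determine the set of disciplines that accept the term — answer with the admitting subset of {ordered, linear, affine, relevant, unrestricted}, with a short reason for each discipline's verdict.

accepted by: ordered, linear, affine, relevant, unrestricted
usage: ctr=1, acc=1, env (bound)=1, key (bound)=1
order of uses: ctr, key, acc, env
typing: well-typed — term : T2 -> T3
ordered ✓ (single-use (ctr, acc, env, key), ordered derivation ok)
linear ✓ (each of ctr, acc, env, key used exactly once)
affine ✓ (none of ctr, acc, env, key used more than once)
relevant ✓ (every one of ctr, acc, env, key appears)
unrestricted ✓ (type-checks (T2 -> T3) and nothing is barred)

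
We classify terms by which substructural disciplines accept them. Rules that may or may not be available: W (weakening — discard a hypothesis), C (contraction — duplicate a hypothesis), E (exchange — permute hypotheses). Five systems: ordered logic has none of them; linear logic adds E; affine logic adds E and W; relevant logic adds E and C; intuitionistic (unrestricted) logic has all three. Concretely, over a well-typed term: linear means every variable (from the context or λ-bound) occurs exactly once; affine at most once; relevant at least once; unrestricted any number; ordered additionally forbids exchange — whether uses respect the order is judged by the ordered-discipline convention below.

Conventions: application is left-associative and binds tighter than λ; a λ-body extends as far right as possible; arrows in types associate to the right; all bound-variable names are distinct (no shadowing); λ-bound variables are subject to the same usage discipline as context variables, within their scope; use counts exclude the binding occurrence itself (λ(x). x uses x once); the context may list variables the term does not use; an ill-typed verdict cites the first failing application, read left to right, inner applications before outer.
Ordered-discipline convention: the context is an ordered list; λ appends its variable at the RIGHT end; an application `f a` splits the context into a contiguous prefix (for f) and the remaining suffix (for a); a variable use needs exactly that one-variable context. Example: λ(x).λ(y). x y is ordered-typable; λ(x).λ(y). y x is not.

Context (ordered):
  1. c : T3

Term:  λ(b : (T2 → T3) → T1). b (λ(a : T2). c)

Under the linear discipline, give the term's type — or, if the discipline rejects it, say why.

not well-typed under linear — needs weakening: a unused
usage: c: 1; b (bound): 1; a (bound): 0
order of uses: b, c
typing: ✓ — ((T2 → T3) → T1) → T1
per-discipline verdicts: ordered ✗ · linear ✗ · affine ✓ · relevant ✗ · unrestricted ✓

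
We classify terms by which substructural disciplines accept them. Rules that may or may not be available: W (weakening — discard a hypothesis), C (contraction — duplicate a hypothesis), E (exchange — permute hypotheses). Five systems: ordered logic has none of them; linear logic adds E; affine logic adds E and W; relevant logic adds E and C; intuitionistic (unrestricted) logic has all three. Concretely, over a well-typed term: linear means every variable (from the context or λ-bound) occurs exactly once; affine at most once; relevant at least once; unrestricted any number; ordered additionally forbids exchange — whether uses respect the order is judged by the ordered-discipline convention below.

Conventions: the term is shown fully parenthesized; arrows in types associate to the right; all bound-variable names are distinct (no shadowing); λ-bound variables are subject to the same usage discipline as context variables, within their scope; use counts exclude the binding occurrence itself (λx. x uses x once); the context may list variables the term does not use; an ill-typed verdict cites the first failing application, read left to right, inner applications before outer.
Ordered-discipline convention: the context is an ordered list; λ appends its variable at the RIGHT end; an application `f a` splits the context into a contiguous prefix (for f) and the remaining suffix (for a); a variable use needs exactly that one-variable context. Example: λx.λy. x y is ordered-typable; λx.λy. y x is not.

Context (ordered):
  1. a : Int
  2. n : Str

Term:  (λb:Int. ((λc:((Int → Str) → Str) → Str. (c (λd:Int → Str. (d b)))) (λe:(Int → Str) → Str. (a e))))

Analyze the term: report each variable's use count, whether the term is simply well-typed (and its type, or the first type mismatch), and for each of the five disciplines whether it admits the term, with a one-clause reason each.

variable uses: a: 1, n: 0, b (bound): 1, c (bound): 1, d (bound): 1, e (bound): 1
uses in reading order: c, d, b, a, e
typing: ill-typed: can't apply a value of type Int
ordered ✗ (a type mismatch blocks all five)
linear ✗ (the type mismatch rejects it)
affine ✗ (not simply typable)
relevant ✗ (fails simple typing)
unrestricted ✗ (a type mismatch blocks all five)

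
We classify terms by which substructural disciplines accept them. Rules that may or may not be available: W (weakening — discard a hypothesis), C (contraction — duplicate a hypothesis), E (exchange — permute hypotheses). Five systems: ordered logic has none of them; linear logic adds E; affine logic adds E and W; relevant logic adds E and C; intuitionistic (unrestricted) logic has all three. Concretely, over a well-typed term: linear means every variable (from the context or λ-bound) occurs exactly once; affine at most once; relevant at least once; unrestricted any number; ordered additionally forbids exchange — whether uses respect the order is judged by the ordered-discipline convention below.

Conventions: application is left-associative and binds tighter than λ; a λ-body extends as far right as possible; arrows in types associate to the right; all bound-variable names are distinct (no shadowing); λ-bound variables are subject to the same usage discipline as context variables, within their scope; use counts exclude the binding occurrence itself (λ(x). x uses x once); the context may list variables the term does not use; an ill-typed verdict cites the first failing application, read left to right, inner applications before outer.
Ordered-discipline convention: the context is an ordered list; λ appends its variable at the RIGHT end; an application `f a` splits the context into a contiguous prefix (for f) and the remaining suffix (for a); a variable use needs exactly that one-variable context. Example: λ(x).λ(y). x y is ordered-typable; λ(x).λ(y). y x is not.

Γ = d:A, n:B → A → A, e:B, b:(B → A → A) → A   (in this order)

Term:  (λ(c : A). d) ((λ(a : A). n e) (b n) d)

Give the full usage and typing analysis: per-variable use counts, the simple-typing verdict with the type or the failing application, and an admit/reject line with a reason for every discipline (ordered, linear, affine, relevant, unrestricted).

usage: d=2, n=2, e=1, b=1, c (bound)=0, a (bound)=0
order of uses: d, n, e, b, n, d
typing: ✓ — A
ordered ✗ (d ×2, n ×2 used more than once (contraction); c, a never used (weakening))
linear ✗ (d ×2, n ×2 used more than once (contraction); c, a never used (weakening))
affine ✗ (d ×2, n ×2 used more than once (contraction))
relevant ✗ (c, a never used (weakening))
unrestricted ✓ (well-typed at A; no restrictions here)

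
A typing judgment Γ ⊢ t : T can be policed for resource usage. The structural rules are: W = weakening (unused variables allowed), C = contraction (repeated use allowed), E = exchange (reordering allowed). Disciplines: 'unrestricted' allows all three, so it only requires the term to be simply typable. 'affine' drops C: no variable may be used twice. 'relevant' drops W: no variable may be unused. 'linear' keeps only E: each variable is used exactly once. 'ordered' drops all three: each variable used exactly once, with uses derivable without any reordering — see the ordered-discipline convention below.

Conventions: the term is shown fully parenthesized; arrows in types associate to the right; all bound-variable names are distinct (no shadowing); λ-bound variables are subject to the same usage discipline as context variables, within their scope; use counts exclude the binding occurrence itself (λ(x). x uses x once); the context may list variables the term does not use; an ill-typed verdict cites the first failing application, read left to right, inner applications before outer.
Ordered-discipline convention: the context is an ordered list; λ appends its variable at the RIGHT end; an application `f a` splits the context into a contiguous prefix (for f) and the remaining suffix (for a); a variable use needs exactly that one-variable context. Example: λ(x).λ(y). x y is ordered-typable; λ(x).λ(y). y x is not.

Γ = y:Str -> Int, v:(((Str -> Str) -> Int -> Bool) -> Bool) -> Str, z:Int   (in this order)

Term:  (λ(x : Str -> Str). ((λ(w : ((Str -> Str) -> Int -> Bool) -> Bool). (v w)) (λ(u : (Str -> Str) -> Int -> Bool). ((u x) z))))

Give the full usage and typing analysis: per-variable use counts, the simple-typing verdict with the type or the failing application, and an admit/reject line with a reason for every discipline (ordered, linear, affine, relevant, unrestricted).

counts: y=0; v=1; z=1; x (bound)=1; w (bound)=1; u (bound)=1
left-to-right use order: v, w, u, x, z
typing: well-typed — term : (Str -> Str) -> Str
ordered: ✗ — y left unused
linear: ✗ — y left unused
affine: ✓ — no duplicate uses among y, v, z, x, w, u
relevant: ✗ — y left unused
unrestricted: ✓ — simply typable at (Str -> Str) -> Str; W, C, E all held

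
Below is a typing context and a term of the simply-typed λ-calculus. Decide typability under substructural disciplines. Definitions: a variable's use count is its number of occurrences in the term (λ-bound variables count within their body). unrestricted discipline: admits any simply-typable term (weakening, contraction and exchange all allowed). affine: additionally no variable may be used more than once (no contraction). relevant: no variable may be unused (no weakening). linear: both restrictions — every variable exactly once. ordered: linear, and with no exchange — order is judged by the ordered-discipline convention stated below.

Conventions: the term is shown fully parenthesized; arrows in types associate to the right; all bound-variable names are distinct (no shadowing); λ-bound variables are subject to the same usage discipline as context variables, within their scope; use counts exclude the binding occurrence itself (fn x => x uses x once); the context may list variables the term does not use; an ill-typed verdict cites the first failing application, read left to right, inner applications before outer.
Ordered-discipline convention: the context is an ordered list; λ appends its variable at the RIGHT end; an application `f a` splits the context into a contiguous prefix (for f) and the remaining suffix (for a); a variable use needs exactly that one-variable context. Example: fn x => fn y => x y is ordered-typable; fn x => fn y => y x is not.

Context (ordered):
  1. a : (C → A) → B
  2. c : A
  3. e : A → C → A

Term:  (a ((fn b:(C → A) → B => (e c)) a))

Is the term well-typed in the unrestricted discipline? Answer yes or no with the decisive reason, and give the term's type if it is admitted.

yes — type-checks (B) and nothing is barred; term : B
usage: a: 2, c: 1, e: 1, b (λ-bound): 0
use order (left to right): a, e, c, a
typing: ✓ — B
summary: ordered ✗ | linear ✗ | affine ✗ | relevant ✗ | unrestricted ✓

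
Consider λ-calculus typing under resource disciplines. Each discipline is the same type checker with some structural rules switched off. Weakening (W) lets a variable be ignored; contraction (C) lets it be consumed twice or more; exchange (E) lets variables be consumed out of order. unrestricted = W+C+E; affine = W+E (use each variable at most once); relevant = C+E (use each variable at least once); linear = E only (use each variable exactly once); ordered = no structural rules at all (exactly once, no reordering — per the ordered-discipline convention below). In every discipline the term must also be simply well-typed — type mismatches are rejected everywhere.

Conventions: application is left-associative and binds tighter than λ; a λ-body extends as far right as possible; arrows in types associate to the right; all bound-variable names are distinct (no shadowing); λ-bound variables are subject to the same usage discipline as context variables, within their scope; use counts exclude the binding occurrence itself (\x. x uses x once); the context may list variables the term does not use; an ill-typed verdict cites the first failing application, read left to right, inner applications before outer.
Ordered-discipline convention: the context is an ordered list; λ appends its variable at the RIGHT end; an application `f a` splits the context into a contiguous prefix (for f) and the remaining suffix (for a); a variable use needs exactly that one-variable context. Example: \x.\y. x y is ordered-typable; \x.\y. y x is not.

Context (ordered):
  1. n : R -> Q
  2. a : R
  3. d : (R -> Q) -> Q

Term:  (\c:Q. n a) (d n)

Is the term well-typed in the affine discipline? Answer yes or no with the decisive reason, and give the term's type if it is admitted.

no — n ×2 used more than once (contraction)
use counts: n: 2; a: 1; d: 1; c (bound): 0
order of uses: n, a, d, n
typing: well-typed at Q
per-discipline verdicts: ordered ✗ · linear ✗ · affine ✗ · relevant ✗ · unrestricted ✓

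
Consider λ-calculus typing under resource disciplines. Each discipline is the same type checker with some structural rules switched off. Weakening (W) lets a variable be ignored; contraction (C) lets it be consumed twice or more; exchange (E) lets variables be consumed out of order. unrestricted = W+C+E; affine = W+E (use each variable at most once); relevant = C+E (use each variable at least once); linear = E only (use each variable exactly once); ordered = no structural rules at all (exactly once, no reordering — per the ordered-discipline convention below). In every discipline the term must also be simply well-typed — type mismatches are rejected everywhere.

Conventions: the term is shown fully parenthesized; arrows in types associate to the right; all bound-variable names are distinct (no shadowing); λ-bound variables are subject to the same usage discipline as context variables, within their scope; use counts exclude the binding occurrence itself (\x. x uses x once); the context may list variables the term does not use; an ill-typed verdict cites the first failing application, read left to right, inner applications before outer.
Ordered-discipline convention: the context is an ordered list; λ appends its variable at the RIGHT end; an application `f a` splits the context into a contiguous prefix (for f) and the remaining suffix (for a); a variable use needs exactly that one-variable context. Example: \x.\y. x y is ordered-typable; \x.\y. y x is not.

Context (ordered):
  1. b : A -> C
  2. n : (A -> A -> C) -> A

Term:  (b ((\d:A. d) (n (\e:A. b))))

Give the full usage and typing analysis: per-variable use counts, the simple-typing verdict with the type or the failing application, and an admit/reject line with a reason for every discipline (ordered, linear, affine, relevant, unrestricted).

usage: b ×2, n ×1, d (λ-bound) ×1, e (λ-bound) ×0
uses in reading order: b, d, n, b
typing: well-typed — term : C
ordered ✗ (uses contraction: b ×2; e left unused)
linear ✗ (uses contraction: b ×2; e left unused)
affine ✗ (uses contraction: b ×2)
relevant ✗ (e left unused)
unrestricted ✓ (type-checks (C) and nothing is barred)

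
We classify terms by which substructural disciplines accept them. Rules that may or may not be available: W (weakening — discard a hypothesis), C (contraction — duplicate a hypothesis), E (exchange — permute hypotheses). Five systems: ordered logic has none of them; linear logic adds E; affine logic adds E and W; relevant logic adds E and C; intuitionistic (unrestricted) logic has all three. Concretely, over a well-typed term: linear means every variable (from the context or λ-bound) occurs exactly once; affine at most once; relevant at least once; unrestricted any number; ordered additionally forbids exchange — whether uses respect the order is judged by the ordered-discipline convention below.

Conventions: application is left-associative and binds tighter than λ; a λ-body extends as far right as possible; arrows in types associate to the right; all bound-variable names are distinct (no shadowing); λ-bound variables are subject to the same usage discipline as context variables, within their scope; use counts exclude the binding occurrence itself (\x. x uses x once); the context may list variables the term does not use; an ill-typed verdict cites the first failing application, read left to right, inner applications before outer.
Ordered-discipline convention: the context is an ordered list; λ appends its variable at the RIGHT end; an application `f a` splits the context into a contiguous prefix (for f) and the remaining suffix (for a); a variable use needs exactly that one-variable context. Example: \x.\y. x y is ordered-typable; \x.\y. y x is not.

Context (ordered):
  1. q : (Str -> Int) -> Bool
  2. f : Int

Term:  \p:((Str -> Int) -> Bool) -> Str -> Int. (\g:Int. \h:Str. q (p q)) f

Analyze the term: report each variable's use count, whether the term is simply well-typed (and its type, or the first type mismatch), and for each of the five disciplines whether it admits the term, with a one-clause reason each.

usage: q: 2×; f: 1×; p (λ-bound): 1×; g (λ-bound): 0×; h (λ-bound): 0×
left-to-right use order: q, p, q, f
typing: the term checks, with type (((Str -> Int) -> Bool) -> Str -> Int) -> Str -> Bool
ordered: ✗, uses contraction: q ×2; unused: g, h — weakening required
linear: ✗, uses contraction: q ×2; unused: g, h — weakening required
affine: ✗, uses contraction: q ×2
relevant: ✗, unused: g, h — weakening required
unrestricted: ✓, type-checks ((((Str -> Int) -> Bool) -> Str -> Int) -> Str -> Bool) and nothing is barred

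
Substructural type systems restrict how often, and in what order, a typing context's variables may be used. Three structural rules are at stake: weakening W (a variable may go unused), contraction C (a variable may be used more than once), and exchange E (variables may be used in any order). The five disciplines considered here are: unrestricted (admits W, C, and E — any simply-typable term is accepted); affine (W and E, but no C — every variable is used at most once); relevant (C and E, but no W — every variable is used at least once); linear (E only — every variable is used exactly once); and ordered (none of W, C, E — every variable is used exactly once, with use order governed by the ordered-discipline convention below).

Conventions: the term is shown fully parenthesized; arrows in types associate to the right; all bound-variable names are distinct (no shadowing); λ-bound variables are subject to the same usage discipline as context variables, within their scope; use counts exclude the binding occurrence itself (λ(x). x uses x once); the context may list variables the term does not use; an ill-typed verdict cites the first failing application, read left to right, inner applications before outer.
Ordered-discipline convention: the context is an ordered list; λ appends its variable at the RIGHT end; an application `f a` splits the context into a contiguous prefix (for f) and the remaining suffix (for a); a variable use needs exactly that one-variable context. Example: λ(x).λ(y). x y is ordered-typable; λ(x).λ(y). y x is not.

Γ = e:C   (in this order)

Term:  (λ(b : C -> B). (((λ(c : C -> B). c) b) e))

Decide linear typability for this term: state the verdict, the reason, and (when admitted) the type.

yes — e, b, c: one use apiece; term : (C -> B) -> B
usage: e=1, b (bound)=1, c (bound)=1
order of uses: c, b, e
typing: well-typed at (C -> B) -> B
summary: ordered ✗; linear ✓; affine ✓; relevant ✓; unrestricted ✓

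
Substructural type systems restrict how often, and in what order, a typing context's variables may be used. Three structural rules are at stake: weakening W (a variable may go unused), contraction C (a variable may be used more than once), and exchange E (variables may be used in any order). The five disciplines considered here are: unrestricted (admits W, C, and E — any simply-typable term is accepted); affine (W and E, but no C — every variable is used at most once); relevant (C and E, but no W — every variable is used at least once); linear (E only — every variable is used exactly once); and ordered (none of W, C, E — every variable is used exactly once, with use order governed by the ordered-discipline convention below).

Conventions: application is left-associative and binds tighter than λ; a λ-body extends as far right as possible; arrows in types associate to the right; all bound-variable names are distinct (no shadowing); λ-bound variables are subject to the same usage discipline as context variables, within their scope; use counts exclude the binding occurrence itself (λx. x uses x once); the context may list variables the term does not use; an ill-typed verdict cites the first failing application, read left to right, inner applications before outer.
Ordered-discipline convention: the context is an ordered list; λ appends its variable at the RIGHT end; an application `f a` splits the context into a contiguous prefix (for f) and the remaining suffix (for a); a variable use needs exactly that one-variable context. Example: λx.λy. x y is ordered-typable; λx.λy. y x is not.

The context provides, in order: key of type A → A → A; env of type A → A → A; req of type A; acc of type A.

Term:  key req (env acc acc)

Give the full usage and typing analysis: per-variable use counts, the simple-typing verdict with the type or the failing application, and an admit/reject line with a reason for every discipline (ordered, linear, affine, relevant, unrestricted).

usage: key: 1×, env: 1×, req: 1×, acc: 2×
left-to-right use order: key, req, env, acc, acc
typing: the term checks, with type A
ordered ✗ (uses contraction: acc ×2)
linear ✗ (uses contraction: acc ×2)
affine ✗ (uses contraction: acc ×2)
relevant ✓ (none of key, env, req, acc goes unused)
unrestricted ✓ (simply typable at A; W, C, E all held)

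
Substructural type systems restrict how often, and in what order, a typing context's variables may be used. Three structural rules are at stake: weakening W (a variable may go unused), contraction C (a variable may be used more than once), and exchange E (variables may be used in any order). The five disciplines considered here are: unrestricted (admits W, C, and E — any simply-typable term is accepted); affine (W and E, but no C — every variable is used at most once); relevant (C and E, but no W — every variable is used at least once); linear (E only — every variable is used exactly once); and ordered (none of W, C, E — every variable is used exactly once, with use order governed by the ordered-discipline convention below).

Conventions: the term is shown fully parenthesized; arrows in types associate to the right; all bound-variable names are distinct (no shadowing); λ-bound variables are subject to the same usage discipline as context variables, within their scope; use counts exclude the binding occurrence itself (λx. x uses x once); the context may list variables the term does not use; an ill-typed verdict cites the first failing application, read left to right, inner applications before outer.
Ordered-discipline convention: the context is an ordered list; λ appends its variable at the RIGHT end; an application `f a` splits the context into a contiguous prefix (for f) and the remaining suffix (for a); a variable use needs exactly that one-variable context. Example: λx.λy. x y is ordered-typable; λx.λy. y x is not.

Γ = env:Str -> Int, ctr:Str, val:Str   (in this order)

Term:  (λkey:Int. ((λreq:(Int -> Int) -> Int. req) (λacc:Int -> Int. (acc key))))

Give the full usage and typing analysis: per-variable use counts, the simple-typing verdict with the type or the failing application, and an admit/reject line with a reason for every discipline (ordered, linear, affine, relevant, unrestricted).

counts: env=0; ctr=0; val=0; key [bound]=1; req [bound]=1; acc [bound]=1
left-to-right use order: req, acc, key
typing: well-typed at Int -> (Int -> Int) -> Int
ordered: ✗, needs weakening: env, ctr, val unused
linear: ✗, needs weakening: env, ctr, val unused
affine: ✓, no duplicate uses among env, ctr, val, key, req, acc
relevant: ✗, needs weakening: env, ctr, val unused
unrestricted: ✓, simply typable at Int -> (Int -> Int) -> Int; W, C, E all held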